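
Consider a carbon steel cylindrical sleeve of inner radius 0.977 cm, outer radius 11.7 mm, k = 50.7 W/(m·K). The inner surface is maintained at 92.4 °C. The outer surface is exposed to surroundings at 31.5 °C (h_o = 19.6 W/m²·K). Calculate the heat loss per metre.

Resistance network (inner→outer):
  R'_carbon steel = ln(0.0117/0.00977)/(2πk) = 0.1803/(2π·50.7) = 5.659×10^-4 m·K/W
  R'_conv,out = 1/(2πr h) = 1/(2π·0.0117·19.6) = 0.6940 m·K/W
ΣR = 5.659×10^-4 + 0.6940 = 0.6946 m·K/W
Q' = ΔT/ΣR = (92.4 °C − 31.5 °C)/0.6946 = 87.7 W/m

Q' = 87.7 W/m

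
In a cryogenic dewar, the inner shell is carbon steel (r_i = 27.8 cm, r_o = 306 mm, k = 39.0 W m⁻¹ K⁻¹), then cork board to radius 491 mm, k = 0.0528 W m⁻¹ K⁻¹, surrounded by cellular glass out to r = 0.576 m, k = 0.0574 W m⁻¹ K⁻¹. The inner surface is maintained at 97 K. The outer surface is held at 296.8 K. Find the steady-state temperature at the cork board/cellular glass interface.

Resistance network (inner→outer):
  R_carbon steel = (1/0.278 − 1/0.306)/(4πk) = 0.3291/(4π·39.0) = 6.716×10^-4 K/W
  R_cork board = (1/0.306 − 1/0.491)/(4πk) = 1.231/(4π·0.0528) = 1.856 K/W
  R_cellular glass = (1/0.491 − 1/0.576)/(4πk) = 0.3005/(4π·0.0574) = 0.4167 K/W
ΣR = 6.716×10^-4 + 1.856 + 0.4167 = 2.273 K/W
Q = ΔT/ΣR = (97 K − 296.8 K)/2.273 = -87.90 W
From the inner boundary to the cork board/cellular glass interface, ΣR_partial = 1.857 K/W.
T_interface = T_in − Q·ΣR_partial = 97 K − (-87.90)(1.857) = 260.2 K

T = 260.2 K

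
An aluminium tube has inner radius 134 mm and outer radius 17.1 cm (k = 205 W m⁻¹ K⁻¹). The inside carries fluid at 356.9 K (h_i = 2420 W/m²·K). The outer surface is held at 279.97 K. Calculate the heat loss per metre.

Q' = 113 kW/m

Series thermal resistances, inner to outer:
  R'_conv,in = 1/(2πr h) = 1/(2π·0.134·2420) = 4.908×10^-4 m·K/W
  R'_aluminium = ln(0.171/0.134)/(2πk) = 0.2438/(2π·205) = 1.893×10^-4 m·K/W
ΣR = 4.908×10^-4 + 1.893×10^-4 = 6.801×10^-4 m·K/W
Q' = ΔT/ΣR = (356.9 K − 279.97 K)/6.801×10^-4 = 1.13×10^5 W/m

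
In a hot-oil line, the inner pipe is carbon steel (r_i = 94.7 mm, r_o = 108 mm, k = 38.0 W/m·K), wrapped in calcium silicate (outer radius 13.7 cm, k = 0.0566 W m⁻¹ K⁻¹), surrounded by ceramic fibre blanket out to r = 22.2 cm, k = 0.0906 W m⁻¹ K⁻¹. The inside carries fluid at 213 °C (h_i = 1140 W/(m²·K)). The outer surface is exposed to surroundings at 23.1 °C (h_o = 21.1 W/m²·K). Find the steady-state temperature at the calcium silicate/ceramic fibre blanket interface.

T = 131 °C

Treat each layer as a resistance in series:
  R'_conv,in = 1/(2πr h) = 1/(2π·0.0947·1140) = 0.001474 m·K/W
  R'_carbon steel = ln(0.108/0.0947)/(2πk) = 0.1314/(2π·38.0) = 5.504×10^-4 m·K/W
  R'_calcium silicate = ln(0.137/0.108)/(2πk) = 0.2378/(2π·0.0566) = 0.6688 m·K/W
  R'_ceramic fibre blanket = ln(0.222/0.137)/(2πk) = 0.4827/(2π·0.0906) = 0.8479 m·K/W
  R'_conv,out = 1/(2πr h) = 1/(2π·0.222·21.1) = 0.03398 m·K/W
ΣR = 0.001474 + 5.504×10^-4 + 0.6688 + 0.8479 + 0.03398 = 1.553 m·K/W
Q' = ΔT/ΣR = (213 °C − 23.1 °C)/1.553 = 122.3 W/m
From the inner boundary to the calcium silicate/ceramic fibre blanket interface, ΣR_partial = 0.6708 m·K/W.
T_interface = T_in − Q'·ΣR_partial = 213 °C − (122.3)(0.6708) = 131 °C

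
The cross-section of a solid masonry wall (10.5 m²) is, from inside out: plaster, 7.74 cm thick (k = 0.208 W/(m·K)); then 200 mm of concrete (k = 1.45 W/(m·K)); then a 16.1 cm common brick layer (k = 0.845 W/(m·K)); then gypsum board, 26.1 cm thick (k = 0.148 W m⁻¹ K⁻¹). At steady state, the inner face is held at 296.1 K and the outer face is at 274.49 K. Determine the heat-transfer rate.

Resistance network (inner→outer):
  R_plaster = L/(kA) = 0.0774/(0.208·10.5) = 0.03544 K/W
  R_concrete = L/(kA) = 0.200/(1.45·10.5) = 0.01314 K/W
  R_common brick = L/(kA) = 0.161/(0.845·10.5) = 0.01815 K/W
  R_gypsum board = L/(kA) = 0.261/(0.148·10.5) = 0.1680 K/W
ΣR = 0.03544 + 0.01314 + 0.01815 + 0.1680 = 0.2347 K/W
Q = ΔT/ΣR = (296.1 K − 274.49 K)/0.2347 = 92.1 W

Q = 92.1 W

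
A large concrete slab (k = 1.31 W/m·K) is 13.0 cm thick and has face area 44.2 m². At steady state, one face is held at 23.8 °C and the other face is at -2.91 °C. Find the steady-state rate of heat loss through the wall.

Q = kA·ΔT/L = 1.31 × 44.2 × |23.8 °C − -2.91 °C| / 0.130 = 11900 W

Q = 11.9 kW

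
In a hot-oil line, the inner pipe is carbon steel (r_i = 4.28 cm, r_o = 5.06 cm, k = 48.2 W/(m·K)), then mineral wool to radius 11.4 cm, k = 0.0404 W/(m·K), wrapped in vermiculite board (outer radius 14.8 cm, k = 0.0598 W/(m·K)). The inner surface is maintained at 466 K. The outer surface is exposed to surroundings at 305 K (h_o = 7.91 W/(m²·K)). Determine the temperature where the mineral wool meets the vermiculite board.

Treat each layer as a resistance in series:
  R'_carbon steel = ln(0.0506/0.0428)/(2πk) = 0.1674/(2π·48.2) = 5.528×10^-4 m·K/W
  R'_mineral wool = ln(0.114/0.0506)/(2πk) = 0.8122/(2π·0.0404) = 3.200 m·K/W
  R'_vermiculite board = ln(0.148/0.114)/(2πk) = 0.2610/(2π·0.0598) = 0.6947 m·K/W
  R'_conv,out = 1/(2πr h) = 1/(2π·0.148·7.91) = 0.1360 m·K/W
ΣR = 5.528×10^-4 + 3.200 + 0.6947 + 0.1360 = 4.031 m·K/W
Q' = ΔT/ΣR = (466 K − 305 K)/4.031 = 39.94 W/m
From the inner boundary to the mineral wool/vermiculite board interface, ΣR_partial = 3.201 m·K/W.
T_interface = T_in − Q'·ΣR_partial = 466 K − (39.94)(3.201) = 338.2 K

T = 338.2 K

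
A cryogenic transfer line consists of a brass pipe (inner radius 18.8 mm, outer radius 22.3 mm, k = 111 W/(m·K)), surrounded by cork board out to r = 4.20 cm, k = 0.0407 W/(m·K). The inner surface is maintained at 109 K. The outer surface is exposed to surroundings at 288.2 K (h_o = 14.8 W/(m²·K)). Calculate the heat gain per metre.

Series thermal resistances, inner to outer:
  R'_brass = ln(0.0223/0.0188)/(2πk) = 0.1707/(2π·111) = 2.448×10^-4 m·K/W
  R'_cork board = ln(0.0420/0.0223)/(2πk) = 0.6331/(2π·0.0407) = 2.476 m·K/W
  R'_conv,out = 1/(2πr h) = 1/(2π·0.0420·14.8) = 0.2560 m·K/W
ΣR = 2.448×10^-4 + 2.476 + 0.2560 = 2.732 m·K/W
Q' = ΔT/ΣR = (109 K − 288.2 K)/2.732 = -65.6 W/m
(Negative Q' ⇒ heat flows inward; heat gain = 65.6 W/m.)

Q' = 65.6 W/m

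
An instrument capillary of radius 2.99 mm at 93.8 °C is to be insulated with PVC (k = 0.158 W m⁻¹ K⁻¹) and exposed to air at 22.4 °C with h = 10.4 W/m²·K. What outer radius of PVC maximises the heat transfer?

r_cr = 1.52 cm

For a cylinder, r_cr = k_ins/h = 0.158/10.4 = 0.0152 m = 1.52 cm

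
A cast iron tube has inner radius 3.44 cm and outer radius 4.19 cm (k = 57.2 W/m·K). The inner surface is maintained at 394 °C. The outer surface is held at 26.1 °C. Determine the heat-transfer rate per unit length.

Q' = 2πk·ΔT/ln(r₂/r₁) = 2π × 57.2 × 367.9 / ln(0.0419/0.0344) = 6.70×10^5 W/m

Q' = 670 kW/m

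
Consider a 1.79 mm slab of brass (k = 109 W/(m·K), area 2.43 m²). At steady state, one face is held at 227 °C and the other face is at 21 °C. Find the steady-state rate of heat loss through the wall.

Q = kA·ΔT/L = 109 × 2.43 × |227 °C − 21 °C| / 0.00179 = 3.05×10^7 W

Q = 30500 kW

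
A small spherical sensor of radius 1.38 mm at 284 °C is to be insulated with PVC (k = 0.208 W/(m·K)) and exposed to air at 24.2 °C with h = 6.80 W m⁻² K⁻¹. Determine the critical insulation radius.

For a sphere, r_cr = 2k_ins/h = 2·0.208/6.80 = 0.0612 m = 6.12 cm

r_cr = 6.12 cm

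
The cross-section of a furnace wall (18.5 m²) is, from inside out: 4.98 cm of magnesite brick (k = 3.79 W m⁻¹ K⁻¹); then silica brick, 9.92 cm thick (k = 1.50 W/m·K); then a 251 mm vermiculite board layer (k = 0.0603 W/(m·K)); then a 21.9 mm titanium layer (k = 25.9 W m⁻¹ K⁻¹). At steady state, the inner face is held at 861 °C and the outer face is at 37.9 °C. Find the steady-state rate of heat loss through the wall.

Resistance network (inner→outer):
  R_magnesite brick = L/(kA) = 0.0498/(3.79·18.5) = 7.103×10^-4 K/W
  R_silica brick = L/(kA) = 0.0992/(1.50·18.5) = 0.003575 K/W
  R_vermiculite board = L/(kA) = 0.251/(0.0603·18.5) = 0.2250 K/W
  R_titanium = L/(kA) = 0.0219/(25.9·18.5) = 4.571×10^-5 K/W
ΣR = 7.103×10^-4 + 0.003575 + 0.2250 + 4.571×10^-5 = 0.2293 K/W
Q = ΔT/ΣR = (861 °C − 37.9 °C)/0.2293 = 3590 W

Q = 3590 W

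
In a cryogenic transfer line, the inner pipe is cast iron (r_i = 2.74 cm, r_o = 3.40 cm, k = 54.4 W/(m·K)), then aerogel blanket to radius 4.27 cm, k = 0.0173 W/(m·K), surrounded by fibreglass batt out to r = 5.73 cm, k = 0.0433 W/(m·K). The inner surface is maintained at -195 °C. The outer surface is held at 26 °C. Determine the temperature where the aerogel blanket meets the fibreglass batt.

T = -49.2 °C

Treat each layer as a resistance in series:
  R'_cast iron = ln(0.0340/0.0274)/(2πk) = 0.2158/(2π·54.4) = 6.314×10^-4 m·K/W
  R'_aerogel blanket = ln(0.0427/0.0340)/(2πk) = 0.2278/(2π·0.0173) = 2.096 m·K/W
  R'_fibreglass batt = ln(0.0573/0.0427)/(2πk) = 0.2941/(2π·0.0433) = 1.081 m·K/W
ΣR = 6.314×10^-4 + 2.096 + 1.081 = 3.178 m·K/W
Q' = ΔT/ΣR = (-195 °C − 26 °C)/3.178 = -69.54 W/m
From the inner boundary to the aerogel blanket/fibreglass batt interface, ΣR_partial = 2.097 m·K/W.
T_interface = T_in − Q'·ΣR_partial = -195 °C − (-69.54)(2.097) = -49.2 °C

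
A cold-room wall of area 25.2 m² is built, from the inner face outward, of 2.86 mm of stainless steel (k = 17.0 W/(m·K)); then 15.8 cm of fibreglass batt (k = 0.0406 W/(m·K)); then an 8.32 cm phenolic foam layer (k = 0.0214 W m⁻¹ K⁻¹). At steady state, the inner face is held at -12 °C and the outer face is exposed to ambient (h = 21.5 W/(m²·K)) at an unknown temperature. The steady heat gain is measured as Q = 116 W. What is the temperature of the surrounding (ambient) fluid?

Sum the resistances:
  R_stainless steel = L/(kA) = 0.00286/(17.0·25.2) = 6.676×10^-6 K/W
  R_fibreglass batt = L/(kA) = 0.158/(0.0406·25.2) = 0.1544 K/W
  R_phenolic foam = L/(kA) = 0.0832/(0.0214·25.2) = 0.1543 K/W
  R_conv,out = 1/(hA) = 1/(21.5·25.2) = 0.001846 K/W
ΣR = 0.3106 K/W
ΔT = Q·ΣR = 116 × 0.3106 = 36.03 K
Heat flows inward, so T_out = T_in + ΔT = -12 + 36.03 = 24.0 °C

T_out = 24.0 °C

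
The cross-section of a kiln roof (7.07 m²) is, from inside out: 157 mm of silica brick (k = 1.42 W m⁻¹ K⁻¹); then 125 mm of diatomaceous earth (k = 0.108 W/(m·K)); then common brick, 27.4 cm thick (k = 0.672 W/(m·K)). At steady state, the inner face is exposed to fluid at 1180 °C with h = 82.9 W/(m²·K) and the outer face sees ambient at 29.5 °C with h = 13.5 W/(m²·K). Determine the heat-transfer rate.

Q = 4620 W

Series thermal resistances, inner to outer:
  R_conv,in = 1/(hA) = 1/(82.9·7.07) = 0.001706 K/W
  R_silica brick = L/(kA) = 0.157/(1.42·7.07) = 0.01564 K/W
  R_diatomaceous earth = L/(kA) = 0.125/(0.108·7.07) = 0.1637 K/W
  R_common brick = L/(kA) = 0.274/(0.672·7.07) = 0.05767 K/W
  R_conv,out = 1/(hA) = 1/(13.5·7.07) = 0.01048 K/W
ΣR = 0.001706 + 0.01564 + 0.1637 + 0.05767 + 0.01048 = 0.2492 K/W
Q = ΔT/ΣR = (1180 °C − 29.5 °C)/0.2492 = 4620 W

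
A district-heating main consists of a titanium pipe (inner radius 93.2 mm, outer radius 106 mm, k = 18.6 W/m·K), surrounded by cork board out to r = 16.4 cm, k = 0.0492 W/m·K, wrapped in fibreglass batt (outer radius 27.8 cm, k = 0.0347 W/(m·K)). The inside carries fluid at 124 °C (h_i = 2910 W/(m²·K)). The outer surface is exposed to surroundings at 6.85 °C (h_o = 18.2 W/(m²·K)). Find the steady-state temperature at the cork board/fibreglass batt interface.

Series thermal resistances, inner to outer:
  R'_conv,in = 1/(2πr h) = 1/(2π·0.0932·2910) = 5.868×10^-4 m·K/W
  R'_titanium = ln(0.106/0.0932)/(2πk) = 0.1287/(2π·18.6) = 0.001101 m·K/W
  R'_cork board = ln(0.164/0.106)/(2πk) = 0.4364/(2π·0.0492) = 1.412 m·K/W
  R'_fibreglass batt = ln(0.278/0.164)/(2πk) = 0.5278/(2π·0.0347) = 2.421 m·K/W
  R'_conv,out = 1/(2πr h) = 1/(2π·0.278·18.2) = 0.03146 m·K/W
ΣR = 5.868×10^-4 + 0.001101 + 1.412 + 2.421 + 0.03146 = 3.866 m·K/W
Q' = ΔT/ΣR = (124 °C − 6.85 °C)/3.866 = 30.30 W/m
From the inner boundary to the cork board/fibreglass batt interface, ΣR_partial = 1.414 m·K/W.
T_interface = T_in − Q'·ΣR_partial = 124 °C − (30.30)(1.414) = 81.2 °C

T = 81.2 °C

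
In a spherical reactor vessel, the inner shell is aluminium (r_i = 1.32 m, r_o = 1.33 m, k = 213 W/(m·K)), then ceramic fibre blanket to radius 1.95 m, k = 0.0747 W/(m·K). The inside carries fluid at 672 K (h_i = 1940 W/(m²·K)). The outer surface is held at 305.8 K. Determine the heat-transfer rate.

Series thermal resistances, inner to outer:
  R_conv,in = 1/(4πr²h) = 1/(4π·1.32²·1940) = 2.354×10^-5 K/W
  R_aluminium = (1/1.32 − 1/1.33)/(4πk) = 0.005696/(4π·213) = 2.128×10^-6 K/W
  R_ceramic fibre blanket = (1/1.33 − 1/1.95)/(4πk) = 0.2391/(4π·0.0747) = 0.2547 K/W
ΣR = 2.354×10^-5 + 2.128×10^-6 + 0.2547 = 0.2547 K/W
Q = ΔT/ΣR = (672 K − 305.8 K)/0.2547 = 1440 W

Q = 1440 W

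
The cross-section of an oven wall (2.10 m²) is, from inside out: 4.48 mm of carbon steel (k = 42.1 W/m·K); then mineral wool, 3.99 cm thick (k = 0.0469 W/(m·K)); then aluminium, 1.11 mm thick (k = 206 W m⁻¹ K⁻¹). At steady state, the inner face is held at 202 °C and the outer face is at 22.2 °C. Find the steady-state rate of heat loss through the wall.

Q = 444 W

Treat each layer as a resistance in series:
  R_carbon steel = L/(kA) = 0.00448/(42.1·2.10) = 5.067×10^-5 K/W
  R_mineral wool = L/(kA) = 0.0399/(0.0469·2.10) = 0.4051 K/W
  R_aluminium = L/(kA) = 0.00111/(206·2.10) = 2.566×10^-6 K/W
ΣR = 5.067×10^-5 + 0.4051 + 2.566×10^-6 = 0.4052 K/W
Q = ΔT/ΣR = (202 °C − 22.2 °C)/0.4052 = 444 W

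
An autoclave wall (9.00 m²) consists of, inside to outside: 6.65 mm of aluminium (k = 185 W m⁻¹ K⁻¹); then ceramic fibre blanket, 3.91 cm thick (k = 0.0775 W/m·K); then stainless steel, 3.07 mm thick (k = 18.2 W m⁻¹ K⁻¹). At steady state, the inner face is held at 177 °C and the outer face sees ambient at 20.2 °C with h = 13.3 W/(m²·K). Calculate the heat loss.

Q = 2430 W

Series thermal resistances, inner to outer:
  R_aluminium = L/(kA) = 0.00665/(185·9.00) = 3.994×10^-6 K/W
  R_ceramic fibre blanket = L/(kA) = 0.0391/(0.0775·9.00) = 0.05606 K/W
  R_stainless steel = L/(kA) = 0.00307/(18.2·9.00) = 1.874×10^-5 K/W
  R_conv,out = 1/(hA) = 1/(13.3·9.00) = 0.008354 K/W
ΣR = 3.994×10^-6 + 0.05606 + 1.874×10^-5 + 0.008354 = 0.06444 K/W
Q = ΔT/ΣR = (177 °C − 20.2 °C)/0.06444 = 2430 W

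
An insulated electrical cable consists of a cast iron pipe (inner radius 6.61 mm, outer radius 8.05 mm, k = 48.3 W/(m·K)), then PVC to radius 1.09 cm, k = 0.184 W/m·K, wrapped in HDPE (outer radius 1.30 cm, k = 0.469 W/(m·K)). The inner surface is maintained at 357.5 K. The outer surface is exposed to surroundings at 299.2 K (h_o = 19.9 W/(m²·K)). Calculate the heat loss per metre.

Treat each layer as a resistance in series:
  R'_cast iron = ln(0.00805/0.00661)/(2πk) = 0.1971/(2π·48.3) = 6.494×10^-4 m·K/W
  R'_PVC = ln(0.0109/0.00805)/(2πk) = 0.3031/(2π·0.184) = 0.2622 m·K/W
  R'_HDPE = ln(0.0130/0.0109)/(2πk) = 0.1762/(2π·0.469) = 0.05979 m·K/W
  R'_conv,out = 1/(2πr h) = 1/(2π·0.0130·19.9) = 0.6152 m·K/W
ΣR = 6.494×10^-4 + 0.2622 + 0.05979 + 0.6152 = 0.9378 m·K/W
Q' = ΔT/ΣR = (357.5 K − 299.2 K)/0.9378 = 62.2 W/m

Q' = 62.2 W/m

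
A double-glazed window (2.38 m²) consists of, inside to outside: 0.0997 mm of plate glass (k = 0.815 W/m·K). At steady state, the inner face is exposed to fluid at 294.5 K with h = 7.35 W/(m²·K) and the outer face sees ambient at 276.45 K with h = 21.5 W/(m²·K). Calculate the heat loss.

Series thermal resistances, inner to outer:
  R_conv,in = 1/(hA) = 1/(7.35·2.38) = 0.05717 K/W
  R_plate glass = L/(kA) = 9.97×10^-5/(0.815·2.38) = 5.140×10^-5 K/W
  R_conv,out = 1/(hA) = 1/(21.5·2.38) = 0.01954 K/W
ΣR = 0.05717 + 5.140×10^-5 + 0.01954 = 0.07676 K/W
Q = ΔT/ΣR = (294.5 K − 276.45 K)/0.07676 = 235 W

Q = 235 W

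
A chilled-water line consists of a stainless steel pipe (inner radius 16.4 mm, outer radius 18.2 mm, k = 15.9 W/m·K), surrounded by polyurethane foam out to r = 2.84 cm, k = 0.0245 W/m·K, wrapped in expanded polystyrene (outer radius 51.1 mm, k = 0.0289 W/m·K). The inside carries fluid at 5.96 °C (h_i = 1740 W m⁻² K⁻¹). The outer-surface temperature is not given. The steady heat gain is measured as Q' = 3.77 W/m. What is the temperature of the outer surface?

T_out = 29.1 °C

Sum the resistances:
  R'_conv,in = 1/(2πr h) = 1/(2π·0.0164·1740) = 0.005577 m·K/W
  R'_stainless steel = ln(0.0182/0.0164)/(2πk) = 0.1041/(2π·15.9) = 0.001042 m·K/W
  R'_polyurethane foam = ln(0.0284/0.0182)/(2πk) = 0.4450/(2π·0.0245) = 2.891 m·K/W
  R'_expanded polystyrene = ln(0.0511/0.0284)/(2πk) = 0.5874/(2π·0.0289) = 3.235 m·K/W
ΣR = 6.132 m·K/W
ΔT = Q'·ΣR = 3.77 × 6.132 = 23.12 K
Heat flows inward, so T_out = T_in + ΔT = 5.96 + 23.12 = 29.1 °C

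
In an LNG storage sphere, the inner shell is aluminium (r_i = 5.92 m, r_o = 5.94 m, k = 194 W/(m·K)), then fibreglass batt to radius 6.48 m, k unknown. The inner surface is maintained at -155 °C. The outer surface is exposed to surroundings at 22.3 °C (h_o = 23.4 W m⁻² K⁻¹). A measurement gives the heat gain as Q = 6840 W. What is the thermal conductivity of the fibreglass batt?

k = 0.0432 W/m·K

ΣR = ΔT/Q = |-155 − 22.3|/6840 = 0.02592 K/W
Known resistances:
  R_aluminium = (1/5.92 − 1/5.94)/(4πk) = 5.688×10^-4/(4π·194) = 2.333×10^-7 K/W
  R_conv,out = 1/(4πr²h) = 1/(4π·6.48²·23.4) = 8.099×10^-5 K/W
R_fibreglass batt = ΣR − ΣR_known = 0.02592 − 8.122×10^-5 = 0.02584 K/W
(1/r₁−1/r₂)/(4πk) = 0.02584 ⇒ k = 0.01403/(4π·0.02584) = 0.0432 W/m·K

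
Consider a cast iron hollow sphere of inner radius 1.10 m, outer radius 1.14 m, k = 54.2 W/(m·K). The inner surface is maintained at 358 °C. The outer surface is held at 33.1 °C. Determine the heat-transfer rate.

Q = 4πk·ΔT/(1/r₁ − 1/r₂) = 4π × 54.2 × 324.9 / (1/1.10 − 1/1.14) = 6.94×10^6 W

Q = 6940 kW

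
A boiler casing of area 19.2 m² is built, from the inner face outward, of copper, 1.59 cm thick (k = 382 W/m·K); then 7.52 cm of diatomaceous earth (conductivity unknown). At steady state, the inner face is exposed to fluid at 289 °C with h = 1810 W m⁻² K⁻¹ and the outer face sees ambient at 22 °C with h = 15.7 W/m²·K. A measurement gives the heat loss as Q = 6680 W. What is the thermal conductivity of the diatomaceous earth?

ΣR = ΔT/Q = |289 − 22|/6680 = 0.03997 K/W
Known resistances:
  R_conv,in = 1/(hA) = 1/(1810·19.2) = 2.878×10^-5 K/W
  R_copper = L/(kA) = 0.0159/(382·19.2) = 2.168×10^-6 K/W
  R_conv,out = 1/(hA) = 1/(15.7·19.2) = 0.003317 K/W
R_diatomaceous earth = ΣR − ΣR_known = 0.03997 − 0.003348 = 0.03662 K/W
L/(kA) = 0.03662 ⇒ k = 0.0752/(0.03662·19.2) = 0.107 W/m·K

k = 0.107 W/m·K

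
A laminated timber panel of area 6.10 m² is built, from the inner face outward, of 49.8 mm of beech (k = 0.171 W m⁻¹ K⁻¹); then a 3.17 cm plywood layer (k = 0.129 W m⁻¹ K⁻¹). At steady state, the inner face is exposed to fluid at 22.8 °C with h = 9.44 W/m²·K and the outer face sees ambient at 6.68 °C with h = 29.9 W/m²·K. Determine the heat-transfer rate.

Q = 145 W

Resistance network (inner→outer):
  R_conv,in = 1/(hA) = 1/(9.44·6.10) = 0.01737 K/W
  R_beech = L/(kA) = 0.0498/(0.171·6.10) = 0.04774 K/W
  R_plywood = L/(kA) = 0.0317/(0.129·6.10) = 0.04028 K/W
  R_conv,out = 1/(hA) = 1/(29.9·6.10) = 0.005483 K/W
ΣR = 0.01737 + 0.04774 + 0.04028 + 0.005483 = 0.1109 K/W
Q = ΔT/ΣR = (22.8 °C − 6.68 °C)/0.1109 = 145 W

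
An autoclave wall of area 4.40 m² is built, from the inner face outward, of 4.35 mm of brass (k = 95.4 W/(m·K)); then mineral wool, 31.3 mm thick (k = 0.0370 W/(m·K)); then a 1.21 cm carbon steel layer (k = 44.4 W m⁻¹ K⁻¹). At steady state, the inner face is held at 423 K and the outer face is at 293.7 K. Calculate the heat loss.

Q = 672 W

Resistance network (inner→outer):
  R_brass = L/(kA) = 0.00435/(95.4·4.40) = 1.036×10^-5 K/W
  R_mineral wool = L/(kA) = 0.0313/(0.0370·4.40) = 0.1923 K/W
  R_carbon steel = L/(kA) = 0.0121/(44.4·4.40) = 6.194×10^-5 K/W
ΣR = 1.036×10^-5 + 0.1923 + 6.194×10^-5 = 0.1924 K/W
Q = ΔT/ΣR = (423 K − 293.7 K)/0.1924 = 672 W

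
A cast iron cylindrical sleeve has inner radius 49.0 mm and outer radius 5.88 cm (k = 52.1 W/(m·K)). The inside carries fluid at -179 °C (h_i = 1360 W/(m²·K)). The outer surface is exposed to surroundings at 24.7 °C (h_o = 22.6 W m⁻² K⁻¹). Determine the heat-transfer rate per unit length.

Series thermal resistances, inner to outer:
  R'_conv,in = 1/(2πr h) = 1/(2π·0.0490·1360) = 0.002388 m·K/W
  R'_cast iron = ln(0.0588/0.0490)/(2πk) = 0.1823/(2π·52.1) = 5.570×10^-4 m·K/W
  R'_conv,out = 1/(2πr h) = 1/(2π·0.0588·22.6) = 0.1198 m·K/W
ΣR = 0.002388 + 5.570×10^-4 + 0.1198 = 0.1227 m·K/W
Q' = ΔT/ΣR = (-179 °C − 24.7 °C)/0.1227 = -1660 W/m
(Negative Q' ⇒ heat flows inward; heat gain = 1660 W/m.)

Q' = 1660 W/m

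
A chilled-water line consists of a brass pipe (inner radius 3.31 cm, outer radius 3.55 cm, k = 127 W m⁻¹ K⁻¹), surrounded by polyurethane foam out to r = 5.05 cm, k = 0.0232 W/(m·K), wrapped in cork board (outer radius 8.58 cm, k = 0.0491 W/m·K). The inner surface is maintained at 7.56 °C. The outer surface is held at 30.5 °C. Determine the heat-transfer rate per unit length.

Q' = 5.55 W/m

Series thermal resistances, inner to outer:
  R'_brass = ln(0.0355/0.0331)/(2πk) = 0.07000/(2π·127) = 8.772×10^-5 m·K/W
  R'_polyurethane foam = ln(0.0505/0.0355)/(2πk) = 0.3524/(2π·0.0232) = 2.418 m·K/W
  R'_cork board = ln(0.0858/0.0505)/(2πk) = 0.5300/(2π·0.0491) = 1.718 m·K/W
ΣR = 8.772×10^-5 + 2.418 + 1.718 = 4.136 m·K/W
Q' = ΔT/ΣR = (7.56 °C − 30.5 °C)/4.136 = -5.55 W/m
(Negative Q' ⇒ heat flows inward; heat gain = 5.55 W/m.)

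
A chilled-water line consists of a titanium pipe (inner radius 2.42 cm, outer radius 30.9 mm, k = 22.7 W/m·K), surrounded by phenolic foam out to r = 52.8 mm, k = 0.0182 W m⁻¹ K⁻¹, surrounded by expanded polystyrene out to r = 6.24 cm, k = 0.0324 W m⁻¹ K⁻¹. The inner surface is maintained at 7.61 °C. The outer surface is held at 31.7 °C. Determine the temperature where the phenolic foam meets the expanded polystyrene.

T = 28.1 °C

Series thermal resistances, inner to outer:
  R'_titanium = ln(0.0309/0.0242)/(2πk) = 0.2444/(2π·22.7) = 0.001714 m·K/W
  R'_phenolic foam = ln(0.0528/0.0309)/(2πk) = 0.5358/(2π·0.0182) = 4.685 m·K/W
  R'_expanded polystyrene = ln(0.0624/0.0528)/(2πk) = 0.1671/(2π·0.0324) = 0.8206 m·K/W
ΣR = 0.001714 + 4.685 + 0.8206 = 5.507 m·K/W
Q' = ΔT/ΣR = (7.61 °C − 31.7 °C)/5.507 = -4.374 W/m
From the inner boundary to the phenolic foam/expanded polystyrene interface, ΣR_partial = 4.687 m·K/W.
T_interface = T_in − Q'·ΣR_partial = 7.61 °C − (-4.374)(4.687) = 28.1 °C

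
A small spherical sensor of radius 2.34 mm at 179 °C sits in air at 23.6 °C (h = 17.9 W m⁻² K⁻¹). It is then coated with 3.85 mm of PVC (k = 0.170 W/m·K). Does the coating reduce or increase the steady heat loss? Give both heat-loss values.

increases: 0.191 → 0.646 W

Critical radius for a sphere: r_cr = 2k/h = 0.0190 m = 1.90 cm.
Outer radius after coating: r₂ = 0.00234 + 0.00385 = 0.00619 m.
Since r₁ < r_cr and r₂ ≤ r_cr, the coating moves toward the maximum at r_cr — heat loss rises.
Bare: R = 1/(4πr₁²h) = 811.9 K/W; Q = 155.4/811.9 = 0.191 W.
Coated: R = R_cond + R_conv = 240.4 K/W; Q = 155.4/240.4 = 0.646 W.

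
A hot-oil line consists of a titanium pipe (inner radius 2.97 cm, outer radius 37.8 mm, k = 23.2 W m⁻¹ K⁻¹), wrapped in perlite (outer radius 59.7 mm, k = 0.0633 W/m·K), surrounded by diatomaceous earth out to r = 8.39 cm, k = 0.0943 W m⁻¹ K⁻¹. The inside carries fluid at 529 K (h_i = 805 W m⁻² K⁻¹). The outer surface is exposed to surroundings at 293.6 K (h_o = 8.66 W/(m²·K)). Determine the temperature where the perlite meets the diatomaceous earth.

Resistance network (inner→outer):
  R'_conv,in = 1/(2πr h) = 1/(2π·0.0297·805) = 0.006657 m·K/W
  R'_titanium = ln(0.0378/0.0297)/(2πk) = 0.2412/(2π·23.2) = 0.001654 m·K/W
  R'_perlite = ln(0.0597/0.0378)/(2πk) = 0.4570/(2π·0.0633) = 1.149 m·K/W
  R'_diatomaceous earth = ln(0.0839/0.0597)/(2πk) = 0.3403/(2π·0.0943) = 0.5743 m·K/W
  R'_conv,out = 1/(2πr h) = 1/(2π·0.0839·8.66) = 0.2190 m·K/W
ΣR = 0.006657 + 0.001654 + 1.149 + 0.5743 + 0.2190 = 1.951 m·K/W
Q' = ΔT/ΣR = (529 K − 293.6 K)/1.951 = 120.7 W/m
From the inner boundary to the perlite/diatomaceous earth interface, ΣR_partial = 1.157 m·K/W.
T_interface = T_in − Q'·ΣR_partial = 529 K − (120.7)(1.157) = 389 K

T = 389 K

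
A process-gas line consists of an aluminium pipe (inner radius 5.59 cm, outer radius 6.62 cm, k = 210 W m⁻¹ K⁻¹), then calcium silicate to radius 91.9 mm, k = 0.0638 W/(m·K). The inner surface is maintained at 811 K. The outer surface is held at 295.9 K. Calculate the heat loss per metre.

Q' = 629 W/m

Treat each layer as a resistance in series:
  R'_aluminium = ln(0.0662/0.0559)/(2πk) = 0.1691/(2π·210) = 1.282×10^-4 m·K/W
  R'_calcium silicate = ln(0.0919/0.0662)/(2πk) = 0.3280/(2π·0.0638) = 0.8183 m·K/W
ΣR = 1.282×10^-4 + 0.8183 = 0.8184 m·K/W
Q' = ΔT/ΣR = (811 K − 295.9 K)/0.8184 = 629 W/m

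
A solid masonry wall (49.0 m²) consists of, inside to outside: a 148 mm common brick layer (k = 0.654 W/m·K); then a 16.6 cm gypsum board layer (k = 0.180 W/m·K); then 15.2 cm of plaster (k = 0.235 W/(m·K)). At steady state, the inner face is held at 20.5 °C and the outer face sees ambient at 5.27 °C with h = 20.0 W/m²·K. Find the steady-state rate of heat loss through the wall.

Resistance network (inner→outer):
  R_common brick = L/(kA) = 0.148/(0.654·49.0) = 0.004618 K/W
  R_gypsum board = L/(kA) = 0.166/(0.180·49.0) = 0.01882 K/W
  R_plaster = L/(kA) = 0.152/(0.235·49.0) = 0.01320 K/W
  R_conv,out = 1/(hA) = 1/(20.0·49.0) = 0.001020 K/W
ΣR = 0.004618 + 0.01882 + 0.01320 + 0.001020 = 0.03766 K/W
Q = ΔT/ΣR = (20.5 °C − 5.27 °C)/0.03766 = 404 W

Q = 404 W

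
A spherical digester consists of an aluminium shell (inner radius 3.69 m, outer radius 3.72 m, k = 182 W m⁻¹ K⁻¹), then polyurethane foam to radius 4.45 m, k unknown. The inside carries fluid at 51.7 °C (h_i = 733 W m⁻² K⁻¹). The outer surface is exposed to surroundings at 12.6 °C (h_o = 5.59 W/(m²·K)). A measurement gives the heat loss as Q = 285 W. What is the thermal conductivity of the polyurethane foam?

ΣR = ΔT/Q = |51.7 − 12.6|/285 = 0.1372 K/W
Known resistances:
  R_conv,in = 1/(4πr²h) = 1/(4π·3.69²·733) = 7.973×10^-6 K/W
  R_aluminium = (1/3.69 − 1/3.72)/(4πk) = 0.002186/(4π·182) = 9.556×10^-7 K/W
  R_conv,out = 1/(4πr²h) = 1/(4π·4.45²·5.59) = 7.189×10^-4 K/W
R_polyurethane foam = ΣR − ΣR_known = 0.1372 − 7.278×10^-4 = 0.1365 K/W
(1/r₁−1/r₂)/(4πk) = 0.1365 ⇒ k = 0.04410/(4π·0.1365) = 0.0257 W/m·K

k = 0.0257 W/m·K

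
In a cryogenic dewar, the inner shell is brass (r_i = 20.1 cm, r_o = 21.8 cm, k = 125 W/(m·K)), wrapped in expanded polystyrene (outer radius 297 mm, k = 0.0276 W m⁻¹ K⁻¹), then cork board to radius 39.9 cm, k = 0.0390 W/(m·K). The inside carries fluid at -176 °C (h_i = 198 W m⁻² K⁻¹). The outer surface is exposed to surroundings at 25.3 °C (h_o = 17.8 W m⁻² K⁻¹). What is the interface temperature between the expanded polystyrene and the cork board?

T = -42.3 °C

Treat each layer as a resistance in series:
  R_conv,in = 1/(4πr²h) = 1/(4π·0.201²·198) = 0.009948 K/W
  R_brass = (1/0.201 − 1/0.218)/(4πk) = 0.3880/(4π·125) = 2.470×10^-4 K/W
  R_expanded polystyrene = (1/0.218 − 1/0.297)/(4πk) = 1.220/(4π·0.0276) = 3.518 K/W
  R_cork board = (1/0.297 − 1/0.399)/(4πk) = 0.8607/(4π·0.0390) = 1.756 K/W
  R_conv,out = 1/(4πr²h) = 1/(4π·0.399²·17.8) = 0.02808 K/W
ΣR = 0.009948 + 2.470×10^-4 + 3.518 + 1.756 + 0.02808 = 5.312 K/W
Q = ΔT/ΣR = (-176 °C − 25.3 °C)/5.312 = -37.90 W
From the inner boundary to the expanded polystyrene/cork board interface, ΣR_partial = 3.528 K/W.
T_interface = T_in − Q·ΣR_partial = -176 °C − (-37.90)(3.528) = -42.3 °C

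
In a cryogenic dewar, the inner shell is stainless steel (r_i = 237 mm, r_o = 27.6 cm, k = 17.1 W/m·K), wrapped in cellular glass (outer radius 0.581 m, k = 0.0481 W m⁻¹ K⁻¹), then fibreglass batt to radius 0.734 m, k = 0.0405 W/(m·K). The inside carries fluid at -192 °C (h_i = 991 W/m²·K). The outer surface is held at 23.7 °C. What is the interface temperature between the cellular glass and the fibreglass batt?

Treat each layer as a resistance in series:
  R_conv,in = 1/(4πr²h) = 1/(4π·0.237²·991) = 0.001430 K/W
  R_stainless steel = (1/0.237 − 1/0.276)/(4πk) = 0.5962/(4π·17.1) = 0.002775 K/W
  R_cellular glass = (1/0.276 − 1/0.581)/(4πk) = 1.902/(4π·0.0481) = 3.147 K/W
  R_fibreglass batt = (1/0.581 − 1/0.734)/(4πk) = 0.3588/(4π·0.0405) = 0.7049 K/W
ΣR = 0.001430 + 0.002775 + 3.147 + 0.7049 = 3.856 K/W
Q = ΔT/ΣR = (-192 °C − 23.7 °C)/3.856 = -55.94 W
From the inner boundary to the cellular glass/fibreglass batt interface, ΣR_partial = 3.151 K/W.
T_interface = T_in − Q·ΣR_partial = -192 °C − (-55.94)(3.151) = -15.7 °C

T = -15.7 °C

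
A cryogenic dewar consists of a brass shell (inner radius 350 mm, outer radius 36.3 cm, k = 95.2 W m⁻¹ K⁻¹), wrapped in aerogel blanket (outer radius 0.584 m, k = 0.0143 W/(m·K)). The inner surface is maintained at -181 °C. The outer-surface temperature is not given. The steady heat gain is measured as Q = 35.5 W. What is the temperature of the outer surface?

Sum the resistances:
  R_brass = (1/0.350 − 1/0.363)/(4πk) = 0.1023/(4π·95.2) = 8.553×10^-5 K/W
  R_aerogel blanket = (1/0.363 − 1/0.584)/(4πk) = 1.042/(4π·0.0143) = 5.801 K/W
ΣR = 5.801 K/W
ΔT = Q·ΣR = 35.5 × 5.801 = 205.9 K
Heat flows inward, so T_out = T_in + ΔT = -181 + 205.9 = 24.9 °C

T_out = 24.9 °C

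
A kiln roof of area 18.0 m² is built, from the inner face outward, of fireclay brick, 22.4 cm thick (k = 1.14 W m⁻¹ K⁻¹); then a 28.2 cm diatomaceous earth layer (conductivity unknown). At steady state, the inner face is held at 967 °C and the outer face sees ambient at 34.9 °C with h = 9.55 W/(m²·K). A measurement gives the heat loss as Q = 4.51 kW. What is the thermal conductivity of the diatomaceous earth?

k = 0.0825 W/m·K

ΣR = ΔT/Q = |967 − 34.9|/4510 = 0.2067 K/W
Known resistances:
  R_fireclay brick = L/(kA) = 0.224/(1.14·18.0) = 0.01092 K/W
  R_conv,out = 1/(hA) = 1/(9.55·18.0) = 0.005817 K/W
R_diatomaceous earth = ΣR − ΣR_known = 0.2067 − 0.01674 = 0.1900 K/W
L/(kA) = 0.1900 ⇒ k = 0.282/(0.1900·18.0) = 0.0825 W/m·K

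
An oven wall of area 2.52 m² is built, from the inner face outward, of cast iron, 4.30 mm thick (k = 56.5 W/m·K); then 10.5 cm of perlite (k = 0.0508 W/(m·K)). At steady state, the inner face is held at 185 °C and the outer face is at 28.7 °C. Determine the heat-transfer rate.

Q = 191 W

Series thermal resistances, inner to outer:
  R_cast iron = L/(kA) = 0.00430/(56.5·2.52) = 3.020×10^-5 K/W
  R_perlite = L/(kA) = 0.105/(0.0508·2.52) = 0.8202 K/W
ΣR = 3.020×10^-5 + 0.8202 = 0.8202 K/W
Q = ΔT/ΣR = (185 °C − 28.7 °C)/0.8202 = 191 W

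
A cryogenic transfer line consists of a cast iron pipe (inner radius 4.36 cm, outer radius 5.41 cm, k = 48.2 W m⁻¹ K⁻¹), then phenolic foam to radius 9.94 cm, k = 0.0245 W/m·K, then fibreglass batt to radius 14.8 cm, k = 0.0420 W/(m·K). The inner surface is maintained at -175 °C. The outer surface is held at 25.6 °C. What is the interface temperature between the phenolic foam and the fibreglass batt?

Resistance network (inner→outer):
  R'_cast iron = ln(0.0541/0.0436)/(2πk) = 0.2158/(2π·48.2) = 7.125×10^-4 m·K/W
  R'_phenolic foam = ln(0.0994/0.0541)/(2πk) = 0.6083/(2π·0.0245) = 3.952 m·K/W
  R'_fibreglass batt = ln(0.148/0.0994)/(2πk) = 0.3981/(2π·0.0420) = 1.508 m·K/W
ΣR = 7.125×10^-4 + 3.952 + 1.508 = 5.461 m·K/W
Q' = ΔT/ΣR = (-175 °C − 25.6 °C)/5.461 = -36.73 W/m
From the inner boundary to the phenolic foam/fibreglass batt interface, ΣR_partial = 3.953 m·K/W.
T_interface = T_in − Q'·ΣR_partial = -175 °C − (-36.73)(3.953) = -29.8 °C

T = -29.8 °C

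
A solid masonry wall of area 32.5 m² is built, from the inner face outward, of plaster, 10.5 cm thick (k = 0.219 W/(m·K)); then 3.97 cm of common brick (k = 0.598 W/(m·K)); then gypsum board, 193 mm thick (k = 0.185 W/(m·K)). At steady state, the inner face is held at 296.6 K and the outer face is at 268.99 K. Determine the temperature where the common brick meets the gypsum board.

T = 287.1 K

Resistance network (inner→outer):
  R_plaster = L/(kA) = 0.105/(0.219·32.5) = 0.01475 K/W
  R_common brick = L/(kA) = 0.0397/(0.598·32.5) = 0.002043 K/W
  R_gypsum board = L/(kA) = 0.193/(0.185·32.5) = 0.03210 K/W
ΣR = 0.01475 + 0.002043 + 0.03210 = 0.04889 K/W
Q = ΔT/ΣR = (296.6 K − 268.99 K)/0.04889 = 564.7 W
From the inner boundary to the common brick/gypsum board interface, ΣR_partial = 0.01679 K/W.
T_interface = T_in − Q·ΣR_partial = 296.6 K − (564.7)(0.01679) = 287.1 K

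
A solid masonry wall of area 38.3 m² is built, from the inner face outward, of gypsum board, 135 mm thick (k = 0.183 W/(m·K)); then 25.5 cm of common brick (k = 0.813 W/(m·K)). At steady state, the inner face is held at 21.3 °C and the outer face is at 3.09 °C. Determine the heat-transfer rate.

Series thermal resistances, inner to outer:
  R_gypsum board = L/(kA) = 0.135/(0.183·38.3) = 0.01926 K/W
  R_common brick = L/(kA) = 0.255/(0.813·38.3) = 0.008189 K/W
ΣR = 0.01926 + 0.008189 = 0.02745 K/W
Q = ΔT/ΣR = (21.3 °C − 3.09 °C)/0.02745 = 663 W

Q = 663 W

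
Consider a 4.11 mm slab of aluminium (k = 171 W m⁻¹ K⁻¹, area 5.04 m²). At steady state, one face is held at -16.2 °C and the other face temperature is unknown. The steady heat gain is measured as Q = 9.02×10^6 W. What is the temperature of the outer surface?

T_out = 26.8 °C

Sum the resistances:
  R_aluminium = L/(kA) = 0.00411/(171·5.04) = 4.769×10^-6 K/W
ΣR = 4.769×10^-6 K/W
ΔT = Q·ΣR = 9.02×10^6 × 4.769×10^-6 = 43.02 K
Heat flows inward, so T_out = T_in + ΔT = -16.2 + 43.02 = 26.8 °C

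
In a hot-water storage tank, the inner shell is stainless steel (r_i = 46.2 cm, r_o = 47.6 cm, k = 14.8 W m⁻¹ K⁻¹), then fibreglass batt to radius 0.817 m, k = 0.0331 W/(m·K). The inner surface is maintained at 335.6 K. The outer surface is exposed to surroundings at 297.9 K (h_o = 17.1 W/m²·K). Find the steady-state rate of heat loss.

Treat each layer as a resistance in series:
  R_stainless steel = (1/0.462 − 1/0.476)/(4πk) = 0.06366/(4π·14.8) = 3.423×10^-4 K/W
  R_fibreglass batt = (1/0.476 − 1/0.817)/(4πk) = 0.8769/(4π·0.0331) = 2.108 K/W
  R_conv,out = 1/(4πr²h) = 1/(4π·0.817²·17.1) = 0.006972 K/W
ΣR = 3.423×10^-4 + 2.108 + 0.006972 = 2.115 K/W
Q = ΔT/ΣR = (335.6 K − 297.9 K)/2.115 = 17.8 W

Q = 17.8 W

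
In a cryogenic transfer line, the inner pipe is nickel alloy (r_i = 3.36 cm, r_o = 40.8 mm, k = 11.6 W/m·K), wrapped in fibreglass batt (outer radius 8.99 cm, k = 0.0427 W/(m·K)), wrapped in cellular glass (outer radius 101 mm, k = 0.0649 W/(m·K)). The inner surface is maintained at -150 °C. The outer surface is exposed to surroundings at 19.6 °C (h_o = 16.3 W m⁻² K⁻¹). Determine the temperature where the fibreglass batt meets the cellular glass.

T = 0.1 °C

Treat each layer as a resistance in series:
  R'_nickel alloy = ln(0.0408/0.0336)/(2πk) = 0.1942/(2π·11.6) = 0.002664 m·K/W
  R'_fibreglass batt = ln(0.0899/0.0408)/(2πk) = 0.7900/(2π·0.0427) = 2.945 m·K/W
  R'_cellular glass = ln(0.101/0.0899)/(2πk) = 0.1164/(2π·0.0649) = 0.2855 m·K/W
  R'_conv,out = 1/(2πr h) = 1/(2π·0.101·16.3) = 0.09667 m·K/W
ΣR = 0.002664 + 2.945 + 0.2855 + 0.09667 = 3.330 m·K/W
Q' = ΔT/ΣR = (-150 °C − 19.6 °C)/3.330 = -50.93 W/m
From the inner boundary to the fibreglass batt/cellular glass interface, ΣR_partial = 2.948 m·K/W.
T_interface = T_in − Q'·ΣR_partial = -150 °C − (-50.93)(2.948) = 0.1 °C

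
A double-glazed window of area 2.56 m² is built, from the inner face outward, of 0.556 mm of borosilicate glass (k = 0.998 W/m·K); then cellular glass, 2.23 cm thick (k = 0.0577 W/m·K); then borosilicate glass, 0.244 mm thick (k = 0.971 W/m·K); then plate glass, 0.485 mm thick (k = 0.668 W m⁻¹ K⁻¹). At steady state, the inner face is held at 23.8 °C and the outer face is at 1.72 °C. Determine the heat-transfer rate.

Q = 146 W

Resistance network (inner→outer):
  R_borosilicate glass = L/(kA) = 5.56×10^-4/(0.998·2.56) = 2.176×10^-4 K/W
  R_cellular glass = L/(kA) = 0.0223/(0.0577·2.56) = 0.1510 K/W
  R_borosilicate glass = L/(kA) = 2.44×10^-4/(0.971·2.56) = 9.816×10^-5 K/W
  R_plate glass = L/(kA) = 4.85×10^-4/(0.668·2.56) = 2.836×10^-4 K/W
ΣR = 2.176×10^-4 + 0.1510 + 9.816×10^-5 + 2.836×10^-4 = 0.1516 K/W
Q = ΔT/ΣR = (23.8 °C − 1.72 °C)/0.1516 = 146 W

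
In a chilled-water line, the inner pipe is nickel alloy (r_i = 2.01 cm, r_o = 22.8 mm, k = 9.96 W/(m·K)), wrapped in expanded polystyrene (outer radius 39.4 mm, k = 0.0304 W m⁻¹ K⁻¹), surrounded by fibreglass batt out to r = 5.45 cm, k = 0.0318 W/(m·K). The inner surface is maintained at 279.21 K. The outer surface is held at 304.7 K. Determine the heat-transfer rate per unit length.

Q' = 5.68 W/m

Treat each layer as a resistance in series:
  R'_nickel alloy = ln(0.0228/0.0201)/(2πk) = 0.1260/(2π·9.96) = 0.002014 m·K/W
  R'_expanded polystyrene = ln(0.0394/0.0228)/(2πk) = 0.5470/(2π·0.0304) = 2.864 m·K/W
  R'_fibreglass batt = ln(0.0545/0.0394)/(2πk) = 0.3244/(2π·0.0318) = 1.624 m·K/W
ΣR = 0.002014 + 2.864 + 1.624 = 4.490 m·K/W
Q' = ΔT/ΣR = (279.21 K − 304.7 K)/4.490 = -5.68 W/m
(Negative Q' ⇒ heat flows inward; heat gain = 5.68 W/m.)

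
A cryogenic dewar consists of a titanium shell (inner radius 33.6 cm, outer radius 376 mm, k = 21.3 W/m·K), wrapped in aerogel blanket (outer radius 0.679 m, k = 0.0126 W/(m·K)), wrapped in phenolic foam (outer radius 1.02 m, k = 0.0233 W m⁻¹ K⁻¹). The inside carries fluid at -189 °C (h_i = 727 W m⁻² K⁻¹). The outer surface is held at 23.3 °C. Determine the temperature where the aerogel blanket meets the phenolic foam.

T = -15.6 °C

Series thermal resistances, inner to outer:
  R_conv,in = 1/(4πr²h) = 1/(4π·0.336²·727) = 9.696×10^-4 K/W
  R_titanium = (1/0.336 − 1/0.376)/(4πk) = 0.3166/(4π·21.3) = 0.001183 K/W
  R_aerogel blanket = (1/0.376 − 1/0.679)/(4πk) = 1.187/(4π·0.0126) = 7.496 K/W
  R_phenolic foam = (1/0.679 − 1/1.02)/(4πk) = 0.4924/(4π·0.0233) = 1.682 K/W
ΣR = 9.696×10^-4 + 0.001183 + 7.496 + 1.682 = 9.180 K/W
Q = ΔT/ΣR = (-189 °C − 23.3 °C)/9.180 = -23.13 W
From the inner boundary to the aerogel blanket/phenolic foam interface, ΣR_partial = 7.498 K/W.
T_interface = T_in − Q·ΣR_partial = -189 °C − (-23.13)(7.498) = -15.6 °C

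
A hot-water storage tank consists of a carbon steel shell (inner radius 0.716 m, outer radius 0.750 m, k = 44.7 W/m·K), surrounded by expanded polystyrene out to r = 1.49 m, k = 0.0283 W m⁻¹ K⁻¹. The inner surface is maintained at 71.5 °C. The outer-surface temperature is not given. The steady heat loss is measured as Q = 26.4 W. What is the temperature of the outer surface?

T_out = 22.3 °C

Series resistances:
  R_carbon steel = (1/0.716 − 1/0.750)/(4πk) = 0.06331/(4π·44.7) = 1.127×10^-4 K/W
  R_expanded polystyrene = (1/0.750 − 1/1.49)/(4πk) = 0.6622/(4π·0.0283) = 1.862 K/W
ΣR = 1.862 K/W
ΔT = Q·ΣR = 26.4 × 1.862 = 49.16 K
Heat flows outward, so T_out = T_in − ΔT = 71.5 − 49.16 = 22.3 °C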